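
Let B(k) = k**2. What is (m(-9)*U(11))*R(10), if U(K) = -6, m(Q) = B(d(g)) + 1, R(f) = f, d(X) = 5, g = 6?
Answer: -1560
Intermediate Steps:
m(Q) = 26 (m(Q) = 5**2 + 1 = 25 + 1 = 26)
(m(-9)*U(11))*R(10) = (26*(-6))*10 = -156*10 = -1560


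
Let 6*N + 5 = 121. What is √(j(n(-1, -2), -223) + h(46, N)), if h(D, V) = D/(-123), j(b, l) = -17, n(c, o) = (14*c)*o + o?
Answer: I*√262851/123 ≈ 4.1682*I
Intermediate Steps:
N = 58/3 (N = -⅚ + (⅙)*121 = -⅚ + 121/6 = 58/3 ≈ 19.333)
n(c, o) = o + 14*c*o (n(c, o) = 14*c*o + o = o + 14*c*o)
h(D, V) = -D/123 (h(D, V) = D*(-1/123) = -D/123)
√(j(n(-1, -2), -223) + h(46, N)) = √(-17 - 1/123*46) = √(-17 - 46/123) = √(-2137/123) = I*√262851/123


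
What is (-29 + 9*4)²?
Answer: 49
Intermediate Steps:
(-29 + 9*4)² = (-29 + 36)² = 7² = 49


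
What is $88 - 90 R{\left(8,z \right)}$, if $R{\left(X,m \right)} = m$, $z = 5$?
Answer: $-362$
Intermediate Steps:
$88 - 90 R{\left(8,z \right)} = 88 - 450 = -362$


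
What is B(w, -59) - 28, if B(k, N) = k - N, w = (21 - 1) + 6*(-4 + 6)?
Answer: 63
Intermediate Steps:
w = 32 (w = 20 + 6*2 = 20 + 12 = 32)
B(w, -59) - 28 = (32 - 1*(-59)) - 28 = (32 + 59) - 28 = 91 - 28 = 63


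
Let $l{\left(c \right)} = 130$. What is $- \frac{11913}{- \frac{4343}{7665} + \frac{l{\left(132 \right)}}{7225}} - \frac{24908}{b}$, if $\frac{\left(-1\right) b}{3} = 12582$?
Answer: $\frac{45278558890381}{2085070167} \approx 21716.0$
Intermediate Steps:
$b = -37746$ ($b = \left(-3\right) 12582 = -37746$)
$- \frac{11913}{- \frac{4343}{7665} + \frac{l{\left(132 \right)}}{7225}} - \frac{24908}{b} = - \frac{11913}{- \frac{4343}{7665} + \frac{130}{7225}} - \frac{24908}{-37746} = - \frac{11913}{\left(-4343\right) \frac{1}{7665} + 130 \cdot \frac{1}{7225}} - - \frac{12454}{18873} = - \frac{11913}{- \frac{4343}{7665} + \frac{26}{1445}} + \frac{12454}{18873} = - \frac{11913}{- \frac{1215269}{2215185}} + \frac{12454}{18873} = \left(-11913\right) \left(- \frac{2215185}{1215269}\right) + \frac{12454}{18873} = \frac{2399045355}{110479} + \frac{12454}{18873} = \frac{45278558890381}{2085070167}$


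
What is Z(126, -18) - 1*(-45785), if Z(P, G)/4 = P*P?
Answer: 109289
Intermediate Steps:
Z(P, G) = 4*P**2 (Z(P, G) = 4*(P*P) = 4*P**2)
Z(126, -18) - 1*(-45785) = 4*126**2 - 1*(-45785) = 4*15876 + 45785 = 63504 + 45785 = 109289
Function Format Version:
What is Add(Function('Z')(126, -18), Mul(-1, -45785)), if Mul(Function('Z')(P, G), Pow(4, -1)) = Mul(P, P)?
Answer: 109289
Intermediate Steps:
Function('Z')(P, G) = Mul(4, Pow(P, 2)) (Function('Z')(P, G) = Mul(4, Mul(P, P)) = Mul(4, Pow(P, 2)))
Add(Function('Z')(126, -18), Mul(-1, -45785)) = Add(Mul(4, Pow(126, 2)), Mul(-1, -45785)) = Add(Mul(4, 15876), 45785) = Add(63504, 45785) = 109289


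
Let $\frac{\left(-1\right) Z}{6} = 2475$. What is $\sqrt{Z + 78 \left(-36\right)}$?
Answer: $9 i \sqrt{218} \approx 132.88 i$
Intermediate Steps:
$Z = -14850$ ($Z = \left(-6\right) 2475 = -14850$)
$\sqrt{Z + 78 \left(-36\right)} = \sqrt{-14850 + 78 \left(-36\right)} = \sqrt{-14850 - 2808} = \sqrt{-17658} = 9 i \sqrt{218}$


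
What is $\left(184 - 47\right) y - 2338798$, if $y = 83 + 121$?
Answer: $-2310850$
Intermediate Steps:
$y = 204$
$\left(184 - 47\right) y - 2338798 = \left(184 - 47\right) 204 - 2338798 = 137 \cdot 204 - 2338798 = 27948 - 2338798 = -2310850$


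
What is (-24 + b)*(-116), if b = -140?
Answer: 19024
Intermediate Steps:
(-24 + b)*(-116) = (-24 - 140)*(-116) = -164*(-116) = 19024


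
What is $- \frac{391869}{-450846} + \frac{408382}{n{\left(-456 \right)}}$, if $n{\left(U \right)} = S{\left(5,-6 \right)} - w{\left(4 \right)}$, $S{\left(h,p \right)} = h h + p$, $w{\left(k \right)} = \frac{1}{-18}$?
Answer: $\frac{368249716907}{17182242} \approx 21432.0$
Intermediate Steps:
$w{\left(k \right)} = - \frac{1}{18}$
$S{\left(h,p \right)} = p + h^{2}$ ($S{\left(h,p \right)} = h^{2} + p = p + h^{2}$)
$n{\left(U \right)} = \frac{343}{18}$ ($n{\left(U \right)} = \left(-6 + 5^{2}\right) - - \frac{1}{18} = \left(-6 + 25\right) + \frac{1}{18} = 19 + \frac{1}{18} = \frac{343}{18}$)
$- \frac{391869}{-450846} + \frac{408382}{n{\left(-456 \right)}} = - \frac{391869}{-450846} + \frac{408382}{\frac{343}{18}} = \left(-391869\right) \left(- \frac{1}{450846}\right) + 408382 \cdot \frac{18}{343} = \frac{43541}{50094} + \frac{7350876}{343} = \frac{368249716907}{17182242}$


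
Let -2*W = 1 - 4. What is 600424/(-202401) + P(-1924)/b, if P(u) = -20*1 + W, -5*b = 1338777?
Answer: -59541860693/20071837302 ≈ -2.9664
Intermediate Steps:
W = 3/2 (W = -(1 - 4)/2 = -½*(-3) = 3/2 ≈ 1.5000)
b = -1338777/5 (b = -⅕*1338777 = -1338777/5 ≈ -2.6776e+5)
P(u) = -37/2 (P(u) = -20*1 + 3/2 = -20 + 3/2 = -37/2)
600424/(-202401) + P(-1924)/b = 600424/(-202401) - 37/(2*(-1338777/5)) = 600424*(-1/202401) - 37/2*(-5/1338777) = -600424/202401 + 185/2677554 = -59541860693/20071837302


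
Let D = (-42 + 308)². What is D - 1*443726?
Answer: -372970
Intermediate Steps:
D = 70756 (D = 266² = 70756)
D - 1*443726 = 70756 - 1*443726 = 70756 - 443726 = -372970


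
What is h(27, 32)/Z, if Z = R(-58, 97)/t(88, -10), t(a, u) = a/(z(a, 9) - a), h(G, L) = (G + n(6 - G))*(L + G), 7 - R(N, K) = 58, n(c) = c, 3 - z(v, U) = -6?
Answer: 10384/1343 ≈ 7.7319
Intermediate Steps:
z(v, U) = 9 (z(v, U) = 3 - 1*(-6) = 3 + 6 = 9)
R(N, K) = -51 (R(N, K) = 7 - 1*58 = 7 - 58 = -51)
h(G, L) = 6*G + 6*L (h(G, L) = (G + (6 - G))*(L + G) = 6*(G + L) = 6*G + 6*L)
t(a, u) = a/(9 - a)
Z = 4029/88 (Z = -51/((-1*88/(-9 + 88))) = -51/((-1*88/79)) = -51/((-1*88*1/79)) = -51/(-88/79) = -51*(-79/88) = 4029/88 ≈ 45.784)
h(27, 32)/Z = (6*27 + 6*32)/(4029/88) = (162 + 192)*(88/4029) = 354*(88/4029) = 10384/1343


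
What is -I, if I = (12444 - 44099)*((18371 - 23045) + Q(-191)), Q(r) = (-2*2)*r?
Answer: -123771050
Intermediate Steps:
Q(r) = -4*r
I = 123771050 (I = (12444 - 44099)*((18371 - 23045) - 4*(-191)) = -31655*(-4674 + 764) = -31655*(-3910) = 123771050)
-I = -1*123771050 = -123771050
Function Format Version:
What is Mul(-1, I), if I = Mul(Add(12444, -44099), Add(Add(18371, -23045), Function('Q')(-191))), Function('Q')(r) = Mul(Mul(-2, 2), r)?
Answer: -123771050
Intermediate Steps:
Function('Q')(r) = Mul(-4, r)
I = 123771050 (I = Mul(Add(12444, -44099), Add(Add(18371, -23045), Mul(-4, -191))) = Mul(-31655, Add(-4674, 764)) = Mul(-31655, -3910) = 123771050)
Mul(-1, I) = Mul(-1, 123771050) = -123771050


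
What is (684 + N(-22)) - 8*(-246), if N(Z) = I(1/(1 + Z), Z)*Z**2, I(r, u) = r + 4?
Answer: 95864/21 ≈ 4565.0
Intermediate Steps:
I(r, u) = 4 + r
N(Z) = Z**2*(4 + 1/(1 + Z)) (N(Z) = (4 + 1/(1 + Z))*Z**2 = Z**2*(4 + 1/(1 + Z)))
(684 + N(-22)) - 8*(-246) = (684 + (-22)**2*(5 + 4*(-22))/(1 - 22)) - 8*(-246) = (684 + 484*(5 - 88)/(-21)) + 1968 = (684 + 484*(-1/21)*(-83)) + 1968 = (684 + 40172/21) + 1968 = 54536/21 + 1968 = 95864/21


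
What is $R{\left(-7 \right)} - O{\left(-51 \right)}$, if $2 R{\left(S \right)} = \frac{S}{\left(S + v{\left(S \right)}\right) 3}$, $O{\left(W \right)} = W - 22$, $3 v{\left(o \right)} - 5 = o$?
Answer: $\frac{3365}{46} \approx 73.152$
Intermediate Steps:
$v{\left(o \right)} = \frac{5}{3} + \frac{o}{3}$
$O{\left(W \right)} = -22 + W$
$R{\left(S \right)} = \frac{S}{2 \left(5 + 4 S\right)}$ ($R{\left(S \right)} = \frac{S \frac{1}{\left(S + \left(\frac{5}{3} + \frac{S}{3}\right)\right) 3}}{2} = \frac{S \frac{1}{\left(\frac{5}{3} + \frac{4 S}{3}\right) 3}}{2} = \frac{S \frac{1}{5 + 4 S}}{2} = \frac{S}{2 \left(5 + 4 S\right)}$)
$R{\left(-7 \right)} - O{\left(-51 \right)} = \frac{1}{2} \left(-7\right) \frac{1}{5 + 4 \left(-7\right)} - \left(-22 - 51\right) = \frac{1}{2} \left(-7\right) \frac{1}{5 - 28} - -73 = \frac{1}{2} \left(-7\right) \frac{1}{-23} + 73 = \frac{1}{2} \left(-7\right) \left(- \frac{1}{23}\right) + 73 = \frac{7}{46} + 73 = \frac{3365}{46}$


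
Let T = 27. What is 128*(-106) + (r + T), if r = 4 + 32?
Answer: -13505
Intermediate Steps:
r = 36
128*(-106) + (r + T) = 128*(-106) + (36 + 27) = -13568 + 63 = -13505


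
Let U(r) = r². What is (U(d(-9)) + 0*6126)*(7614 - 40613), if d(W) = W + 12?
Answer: -296991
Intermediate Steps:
d(W) = 12 + W
(U(d(-9)) + 0*6126)*(7614 - 40613) = ((12 - 9)² + 0*6126)*(7614 - 40613) = (3² + 0)*(-32999) = (9 + 0)*(-32999) = 9*(-32999) = -296991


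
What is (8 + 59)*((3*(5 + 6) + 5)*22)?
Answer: 56012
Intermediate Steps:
(8 + 59)*((3*(5 + 6) + 5)*22) = 67*((3*11 + 5)*22) = 67*((33 + 5)*22) = 67*(38*22) = 67*836 = 56012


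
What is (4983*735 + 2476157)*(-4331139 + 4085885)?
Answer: -1505531410148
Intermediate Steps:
(4983*735 + 2476157)*(-4331139 + 4085885) = (3662505 + 2476157)*(-245254) = 6138662*(-245254) = -1505531410148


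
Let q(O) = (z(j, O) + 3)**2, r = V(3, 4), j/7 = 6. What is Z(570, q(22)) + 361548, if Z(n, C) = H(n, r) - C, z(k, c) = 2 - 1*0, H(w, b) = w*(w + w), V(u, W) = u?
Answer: 1011323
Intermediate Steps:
j = 42 (j = 7*6 = 42)
r = 3
H(w, b) = 2*w**2 (H(w, b) = w*(2*w) = 2*w**2)
z(k, c) = 2 (z(k, c) = 2 + 0 = 2)
q(O) = 25 (q(O) = (2 + 3)**2 = 5**2 = 25)
Z(n, C) = -C + 2*n**2 (Z(n, C) = 2*n**2 - C = -C + 2*n**2)
Z(570, q(22)) + 361548 = (-1*25 + 2*570**2) + 361548 = (-25 + 2*324900) + 361548 = (-25 + 649800) + 361548 = 649775 + 361548 = 1011323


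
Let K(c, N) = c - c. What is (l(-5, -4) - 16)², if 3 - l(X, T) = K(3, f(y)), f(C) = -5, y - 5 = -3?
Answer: 169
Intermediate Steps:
y = 2 (y = 5 - 3 = 2)
K(c, N) = 0
l(X, T) = 3 (l(X, T) = 3 - 1*0 = 3 + 0 = 3)
(l(-5, -4) - 16)² = (3 - 16)² = (-13)² = 169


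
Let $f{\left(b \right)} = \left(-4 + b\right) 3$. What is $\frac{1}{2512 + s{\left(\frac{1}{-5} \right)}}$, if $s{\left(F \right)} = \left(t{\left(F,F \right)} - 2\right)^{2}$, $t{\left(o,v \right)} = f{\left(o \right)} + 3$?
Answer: $\frac{25}{66164} \approx 0.00037785$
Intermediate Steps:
$f{\left(b \right)} = -12 + 3 b$
$t{\left(o,v \right)} = -9 + 3 o$ ($t{\left(o,v \right)} = \left(-12 + 3 o\right) + 3 = -9 + 3 o$)
$s{\left(F \right)} = \left(-11 + 3 F\right)^{2}$ ($s{\left(F \right)} = \left(\left(-9 + 3 F\right) - 2\right)^{2} = \left(-11 + 3 F\right)^{2}$)
$\frac{1}{2512 + s{\left(\frac{1}{-5} \right)}} = \frac{1}{2512 + \left(-11 + \frac{3}{-5}\right)^{2}} = \frac{1}{2512 + \left(-11 + 3 \left(- \frac{1}{5}\right)\right)^{2}} = \frac{1}{2512 + \left(-11 - \frac{3}{5}\right)^{2}} = \frac{1}{2512 + \left(- \frac{58}{5}\right)^{2}} = \frac{1}{2512 + \frac{3364}{25}} = \frac{1}{\frac{66164}{25}} = \frac{25}{66164}$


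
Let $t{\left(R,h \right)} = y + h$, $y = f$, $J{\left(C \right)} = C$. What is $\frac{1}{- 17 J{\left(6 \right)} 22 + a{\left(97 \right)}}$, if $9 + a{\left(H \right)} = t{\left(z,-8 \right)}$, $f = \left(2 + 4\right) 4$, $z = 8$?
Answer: $- \frac{1}{2237} \approx -0.00044703$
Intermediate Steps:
$f = 24$ ($f = 6 \cdot 4 = 24$)
$y = 24$
$t{\left(R,h \right)} = 24 + h$
$a{\left(H \right)} = 7$ ($a{\left(H \right)} = -9 + \left(24 - 8\right) = -9 + 16 = 7$)
$\frac{1}{- 17 J{\left(6 \right)} 22 + a{\left(97 \right)}} = \frac{1}{\left(-17\right) 6 \cdot 22 + 7} = \frac{1}{\left(-102\right) 22 + 7} = \frac{1}{-2244 + 7} = \frac{1}{-2237} = - \frac{1}{2237}$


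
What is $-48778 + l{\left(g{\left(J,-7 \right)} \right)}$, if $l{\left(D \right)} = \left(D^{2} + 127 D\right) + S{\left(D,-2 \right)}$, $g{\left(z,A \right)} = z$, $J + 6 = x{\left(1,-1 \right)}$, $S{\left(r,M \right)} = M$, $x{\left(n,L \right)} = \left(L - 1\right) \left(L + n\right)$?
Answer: $-49506$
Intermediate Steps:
$x{\left(n,L \right)} = \left(-1 + L\right) \left(L + n\right)$
$J = -6$ ($J = -6 - \left(1 - 1\right) = -6 + \left(1 + 1 - 1 - 1\right) = -6 + 0 = -6$)
$l{\left(D \right)} = -2 + D^{2} + 127 D$ ($l{\left(D \right)} = \left(D^{2} + 127 D\right) - 2 = -2 + D^{2} + 127 D$)
$-48778 + l{\left(g{\left(J,-7 \right)} \right)} = -48778 + \left(-2 + \left(-6\right)^{2} + 127 \left(-6\right)\right) = -48778 - 728 = -49506$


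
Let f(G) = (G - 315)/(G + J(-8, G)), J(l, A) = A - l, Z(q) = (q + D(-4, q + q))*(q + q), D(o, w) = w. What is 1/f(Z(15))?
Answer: 2708/1035 ≈ 2.6164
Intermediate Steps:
Z(q) = 6*q² (Z(q) = (q + (q + q))*(q + q) = (q + 2*q)*(2*q) = (3*q)*(2*q) = 6*q²)
f(G) = (-315 + G)/(8 + 2*G) (f(G) = (G - 315)/(G + (G - 1*(-8))) = (-315 + G)/(G + (G + 8)) = (-315 + G)/(G + (8 + G)) = (-315 + G)/(8 + 2*G))
1/f(Z(15)) = 1/((-315 + 6*15²)/(2*(4 + 6*15²))) = 1/((-315 + 6*225)/(2*(4 + 6*225))) = 1/((-315 + 1350)/(2*(4 + 1350))) = 1/((½)*1035/1354) = 1/((½)*(1/1354)*1035) = 1/(1035/2708) = 2708/1035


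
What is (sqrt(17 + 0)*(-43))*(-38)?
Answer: 1634*sqrt(17) ≈ 6737.2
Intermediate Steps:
(sqrt(17 + 0)*(-43))*(-38) = (sqrt(17)*(-43))*(-38) = -43*sqrt(17)*(-38) = 1634*sqrt(17)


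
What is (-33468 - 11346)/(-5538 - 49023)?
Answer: 14938/18187 ≈ 0.82136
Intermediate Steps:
(-33468 - 11346)/(-5538 - 49023) = -44814/(-54561) = -44814*(-1/54561) = 14938/18187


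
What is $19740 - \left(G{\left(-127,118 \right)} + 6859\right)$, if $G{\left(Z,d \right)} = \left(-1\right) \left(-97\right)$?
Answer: $12784$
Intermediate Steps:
$G{\left(Z,d \right)} = 97$
$19740 - \left(G{\left(-127,118 \right)} + 6859\right) = 19740 - \left(97 + 6859\right) = 19740 - 6956 = 12784$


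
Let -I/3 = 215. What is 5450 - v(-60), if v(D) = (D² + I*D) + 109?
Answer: -36959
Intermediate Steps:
I = -645 (I = -3*215 = -645)
v(D) = 109 + D² - 645*D (v(D) = (D² - 645*D) + 109 = 109 + D² - 645*D)
5450 - v(-60) = 5450 - (109 + (-60)² - 645*(-60)) = 5450 - (109 + 3600 + 38700) = 5450 - 1*42409 = 5450 - 42409 = -36959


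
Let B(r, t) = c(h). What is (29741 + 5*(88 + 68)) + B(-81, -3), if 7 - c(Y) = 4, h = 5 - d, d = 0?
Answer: 30524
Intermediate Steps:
h = 5 (h = 5 - 1*0 = 5 + 0 = 5)
c(Y) = 3 (c(Y) = 7 - 1*4 = 7 - 4 = 3)
B(r, t) = 3
(29741 + 5*(88 + 68)) + B(-81, -3) = (29741 + 5*(88 + 68)) + 3 = (29741 + 5*156) + 3 = (29741 + 780) + 3 = 30521 + 3 = 30524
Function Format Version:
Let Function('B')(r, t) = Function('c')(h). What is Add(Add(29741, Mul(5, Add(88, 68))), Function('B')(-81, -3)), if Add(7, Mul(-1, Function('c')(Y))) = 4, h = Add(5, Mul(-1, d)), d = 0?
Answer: 30524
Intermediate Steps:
h = 5 (h = Add(5, Mul(-1, 0)) = Add(5, 0) = 5)
Function('c')(Y) = 3 (Function('c')(Y) = Add(7, Mul(-1, 4)) = Add(7, -4) = 3)
Function('B')(r, t) = 3
Add(Add(29741, Mul(5, Add(88, 68))), Function('B')(-81, -3)) = Add(Add(29741, Mul(5, Add(88, 68))), 3) = Add(Add(29741, Mul(5, 156)), 3) = Add(Add(29741, 780), 3) = Add(30521, 3) = 30524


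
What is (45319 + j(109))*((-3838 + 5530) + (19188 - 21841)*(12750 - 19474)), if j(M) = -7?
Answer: 808387104768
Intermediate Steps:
(45319 + j(109))*((-3838 + 5530) + (19188 - 21841)*(12750 - 19474)) = (45319 - 7)*((-3838 + 5530) + (19188 - 21841)*(12750 - 19474)) = 45312*(1692 - 2653*(-6724)) = 45312*(1692 + 17838772) = 45312*17840464 = 808387104768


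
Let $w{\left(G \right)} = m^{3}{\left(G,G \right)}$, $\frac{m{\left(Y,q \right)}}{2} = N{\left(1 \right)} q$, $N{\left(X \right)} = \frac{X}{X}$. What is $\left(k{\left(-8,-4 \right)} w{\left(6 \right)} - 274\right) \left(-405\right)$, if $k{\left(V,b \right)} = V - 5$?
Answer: $9208890$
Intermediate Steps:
$N{\left(X \right)} = 1$
$k{\left(V,b \right)} = -5 + V$ ($k{\left(V,b \right)} = V - 5 = -5 + V$)
$m{\left(Y,q \right)} = 2 q$ ($m{\left(Y,q \right)} = 2 \cdot 1 q = 2 q$)
$w{\left(G \right)} = 8 G^{3}$ ($w{\left(G \right)} = \left(2 G\right)^{3} = 8 G^{3}$)
$\left(k{\left(-8,-4 \right)} w{\left(6 \right)} - 274\right) \left(-405\right) = \left(\left(-5 - 8\right) 8 \cdot 6^{3} - 274\right) \left(-405\right) = \left(- 13 \cdot 8 \cdot 216 - 274\right) \left(-405\right) = \left(\left(-13\right) 1728 - 274\right) \left(-405\right) = \left(-22464 - 274\right) \left(-405\right) = \left(-22738\right) \left(-405\right) = 9208890$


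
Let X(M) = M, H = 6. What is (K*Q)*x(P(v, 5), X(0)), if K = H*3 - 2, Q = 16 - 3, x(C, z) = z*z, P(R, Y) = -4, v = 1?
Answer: 0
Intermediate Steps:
x(C, z) = z²
Q = 13
K = 16 (K = 6*3 - 2 = 18 - 2 = 16)
(K*Q)*x(P(v, 5), X(0)) = (16*13)*0² = 208*0 = 0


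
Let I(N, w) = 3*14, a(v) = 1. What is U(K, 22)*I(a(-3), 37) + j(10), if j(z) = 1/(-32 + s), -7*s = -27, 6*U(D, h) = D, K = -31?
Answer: -42756/197 ≈ -217.04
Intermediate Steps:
I(N, w) = 42
U(D, h) = D/6
s = 27/7 (s = -⅐*(-27) = 27/7 ≈ 3.8571)
j(z) = -7/197 (j(z) = 1/(-32 + 27/7) = 1/(-197/7) = -7/197)
U(K, 22)*I(a(-3), 37) + j(10) = ((⅙)*(-31))*42 - 7/197 = -31/6*42 - 7/197 = -217 - 7/197 = -42756/197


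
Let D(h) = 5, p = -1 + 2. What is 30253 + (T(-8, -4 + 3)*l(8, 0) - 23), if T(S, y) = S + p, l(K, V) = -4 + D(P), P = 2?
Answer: 30223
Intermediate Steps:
p = 1
l(K, V) = 1 (l(K, V) = -4 + 5 = 1)
T(S, y) = 1 + S (T(S, y) = S + 1 = 1 + S)
30253 + (T(-8, -4 + 3)*l(8, 0) - 23) = 30253 + ((1 - 8)*1 - 23) = 30253 + (-7*1 - 23) = 30253 + (-7 - 23) = 30253 - 30 = 30223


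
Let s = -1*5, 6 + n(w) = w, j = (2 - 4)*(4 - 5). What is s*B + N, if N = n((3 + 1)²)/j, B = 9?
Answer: -40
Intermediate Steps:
j = 2 (j = -2*(-1) = 2)
n(w) = -6 + w
s = -5
N = 5 (N = (-6 + (3 + 1)²)/2 = (-6 + 4²)*(½) = (-6 + 16)*(½) = 10*(½) = 5)
s*B + N = -5*9 + 5 = -45 + 5 = -40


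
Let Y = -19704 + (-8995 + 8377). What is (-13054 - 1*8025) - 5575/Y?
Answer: -428361863/20322 ≈ -21079.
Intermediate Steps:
Y = -20322 (Y = -19704 - 618 = -20322)
(-13054 - 1*8025) - 5575/Y = (-13054 - 1*8025) - 5575/(-20322) = (-13054 - 8025) - 5575*(-1)/20322 = -21079 - 1*(-5575/20322) = -21079 + 5575/20322 = -428361863/20322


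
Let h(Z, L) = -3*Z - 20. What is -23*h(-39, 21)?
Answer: -2231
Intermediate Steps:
h(Z, L) = -20 - 3*Z
-23*h(-39, 21) = -23*(-20 - 3*(-39)) = -23*(-20 + 117) = -23*97 = -2231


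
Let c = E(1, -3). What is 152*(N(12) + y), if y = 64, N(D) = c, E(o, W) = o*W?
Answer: 9272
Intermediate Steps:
E(o, W) = W*o
c = -3 (c = -3*1 = -3)
N(D) = -3
152*(N(12) + y) = 152*(-3 + 64) = 152*61 = 9272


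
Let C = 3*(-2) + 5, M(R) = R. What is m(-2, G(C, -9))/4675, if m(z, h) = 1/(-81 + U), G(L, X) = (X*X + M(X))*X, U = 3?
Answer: -1/364650 ≈ -2.7424e-6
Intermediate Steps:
C = -1 (C = -6 + 5 = -1)
G(L, X) = X*(X + X²) (G(L, X) = (X*X + X)*X = (X² + X)*X = (X + X²)*X = X*(X + X²))
m(z, h) = -1/78 (m(z, h) = 1/(-81 + 3) = 1/(-78) = -1/78)
m(-2, G(C, -9))/4675 = -1/78/4675 = -1/78*1/4675 = -1/364650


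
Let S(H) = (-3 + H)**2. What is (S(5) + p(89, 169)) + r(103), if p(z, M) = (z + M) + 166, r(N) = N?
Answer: 531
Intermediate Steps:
p(z, M) = 166 + M + z (p(z, M) = (M + z) + 166 = 166 + M + z)
(S(5) + p(89, 169)) + r(103) = ((-3 + 5)**2 + (166 + 169 + 89)) + 103 = (2**2 + 424) + 103 = (4 + 424) + 103 = 428 + 103 = 531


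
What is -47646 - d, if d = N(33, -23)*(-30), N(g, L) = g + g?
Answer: -45666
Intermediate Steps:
N(g, L) = 2*g
d = -1980 (d = (2*33)*(-30) = 66*(-30) = -1980)
-47646 - d = -47646 - 1*(-1980) = -47646 + 1980 = -45666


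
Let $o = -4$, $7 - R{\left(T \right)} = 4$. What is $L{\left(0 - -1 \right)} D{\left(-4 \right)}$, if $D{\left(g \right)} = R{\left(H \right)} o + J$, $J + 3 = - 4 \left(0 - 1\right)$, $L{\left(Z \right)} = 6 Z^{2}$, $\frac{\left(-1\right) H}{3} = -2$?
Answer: $-66$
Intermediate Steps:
$H = 6$ ($H = \left(-3\right) \left(-2\right) = 6$)
$R{\left(T \right)} = 3$ ($R{\left(T \right)} = 7 - 4 = 3$)
$J = 1$ ($J = -3 - 4 \left(0 - 1\right) = -3 - -4 = -3 + 4 = 1$)
$D{\left(g \right)} = -11$ ($D{\left(g \right)} = 3 \left(-4\right) + 1 = -12 + 1 = -11$)
$L{\left(0 - -1 \right)} D{\left(-4 \right)} = 6 \left(0 - -1\right)^{2} \left(-11\right) = 6 \left(0 + 1\right)^{2} \left(-11\right) = 6 \cdot 1^{2} \left(-11\right) = 6 \cdot 1 \left(-11\right) = 6 \left(-11\right) = -66$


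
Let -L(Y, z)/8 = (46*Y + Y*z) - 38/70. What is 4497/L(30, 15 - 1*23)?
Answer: -157395/319048 ≈ -0.49333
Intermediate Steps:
L(Y, z) = 152/35 - 368*Y - 8*Y*z (L(Y, z) = -8*((46*Y + Y*z) - 38/70) = -8*((46*Y + Y*z) - 38*1/70) = -8*((46*Y + Y*z) - 19/35) = -8*(-19/35 + 46*Y + Y*z) = 152/35 - 368*Y - 8*Y*z)
4497/L(30, 15 - 1*23) = 4497/(152/35 - 368*30 - 8*30*(15 - 1*23)) = 4497/(152/35 - 11040 - 8*30*(15 - 23)) = 4497/(152/35 - 11040 - 8*30*(-8)) = 4497/(152/35 - 11040 + 1920) = 4497/(-319048/35) = 4497*(-35/319048) = -157395/319048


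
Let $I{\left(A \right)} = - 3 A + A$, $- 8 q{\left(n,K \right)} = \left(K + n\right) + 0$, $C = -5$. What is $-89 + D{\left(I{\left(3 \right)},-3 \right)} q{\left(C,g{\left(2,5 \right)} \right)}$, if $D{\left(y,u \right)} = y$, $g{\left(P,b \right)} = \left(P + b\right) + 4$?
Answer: $- \frac{169}{2} \approx -84.5$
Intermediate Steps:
$g{\left(P,b \right)} = 4 + P + b$
$q{\left(n,K \right)} = - \frac{K}{8} - \frac{n}{8}$ ($q{\left(n,K \right)} = - \frac{\left(K + n\right) + 0}{8} = - \frac{K + n}{8} = - \frac{K}{8} - \frac{n}{8}$)
$I{\left(A \right)} = - 2 A$
$-89 + D{\left(I{\left(3 \right)},-3 \right)} q{\left(C,g{\left(2,5 \right)} \right)} = -89 + \left(-2\right) 3 \left(- \frac{4 + 2 + 5}{8} - - \frac{5}{8}\right) = -89 - 6 \left(\left(- \frac{1}{8}\right) 11 + \frac{5}{8}\right) = -89 - 6 \left(- \frac{11}{8} + \frac{5}{8}\right) = -89 - - \frac{9}{2} = -89 + \frac{9}{2} = - \frac{169}{2}$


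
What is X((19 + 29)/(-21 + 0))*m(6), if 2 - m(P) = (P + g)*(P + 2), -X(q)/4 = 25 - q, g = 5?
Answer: 65704/7 ≈ 9386.3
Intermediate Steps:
X(q) = -100 + 4*q (X(q) = -4*(25 - q) = -100 + 4*q)
m(P) = 2 - (2 + P)*(5 + P) (m(P) = 2 - (P + 5)*(P + 2) = 2 - (5 + P)*(2 + P) = 2 - (2 + P)*(5 + P))
X((19 + 29)/(-21 + 0))*m(6) = (-100 + 4*((19 + 29)/(-21 + 0)))*(-8 - 1*6² - 7*6) = (-100 + 4*(48/(-21)))*(-8 - 1*36 - 42) = (-100 + 4*(48*(-1/21)))*(-8 - 36 - 42) = (-100 + 4*(-16/7))*(-86) = (-100 - 64/7)*(-86) = -764/7*(-86) = 65704/7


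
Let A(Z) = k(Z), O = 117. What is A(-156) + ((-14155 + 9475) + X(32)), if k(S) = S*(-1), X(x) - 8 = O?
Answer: -4399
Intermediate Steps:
X(x) = 125 (X(x) = 8 + 117 = 125)
k(S) = -S
A(Z) = -Z
A(-156) + ((-14155 + 9475) + X(32)) = -1*(-156) + ((-14155 + 9475) + 125) = 156 + (-4680 + 125) = 156 - 4555 = -4399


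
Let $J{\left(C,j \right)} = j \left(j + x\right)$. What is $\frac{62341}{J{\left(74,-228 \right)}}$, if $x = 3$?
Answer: $\frac{62341}{51300} \approx 1.2152$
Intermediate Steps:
$J{\left(C,j \right)} = j \left(3 + j\right)$ ($J{\left(C,j \right)} = j \left(j + 3\right) = j \left(3 + j\right)$)
$\frac{62341}{J{\left(74,-228 \right)}} = \frac{62341}{\left(-228\right) \left(3 - 228\right)} = \frac{62341}{\left(-228\right) \left(-225\right)} = \frac{62341}{51300}$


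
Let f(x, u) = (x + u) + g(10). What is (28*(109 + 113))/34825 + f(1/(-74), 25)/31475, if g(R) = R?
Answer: 83246619/463500850 ≈ 0.17960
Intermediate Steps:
f(x, u) = 10 + u + x (f(x, u) = (x + u) + 10 = (u + x) + 10 = 10 + u + x)
(28*(109 + 113))/34825 + f(1/(-74), 25)/31475 = (28*(109 + 113))/34825 + (10 + 25 + 1/(-74))/31475 = (28*222)*(1/34825) + (10 + 25 - 1/74)*(1/31475) = 6216*(1/34825) + (2589/74)*(1/31475) = 888/4975 + 2589/2329150 = 83246619/463500850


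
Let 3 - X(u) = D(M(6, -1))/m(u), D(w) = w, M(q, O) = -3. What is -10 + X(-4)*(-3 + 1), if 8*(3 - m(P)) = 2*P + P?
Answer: -52/3 ≈ -17.333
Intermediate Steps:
m(P) = 3 - 3*P/8 (m(P) = 3 - (2*P + P)/8 = 3 - 3*P/8)
X(u) = 3 + 3/(3 - 3*u/8) (X(u) = 3 - (-3)/(3 - 3*u/8) = 3 + 3/(3 - 3*u/8))
-10 + X(-4)*(-3 + 1) = -10 + ((-32 + 3*(-4))/(-8 - 4))*(-3 + 1) = -10 + ((-32 - 12)/(-12))*(-2) = -10 - 1/12*(-44)*(-2) = -10 + (11/3)*(-2) = -10 - 22/3 = -52/3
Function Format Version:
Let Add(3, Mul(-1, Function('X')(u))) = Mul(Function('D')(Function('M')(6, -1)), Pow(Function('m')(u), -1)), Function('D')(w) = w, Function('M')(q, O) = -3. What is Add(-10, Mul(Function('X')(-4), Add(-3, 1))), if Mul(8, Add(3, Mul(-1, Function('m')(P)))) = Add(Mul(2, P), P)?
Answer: Rational(-52, 3) ≈ -17.333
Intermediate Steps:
Function('m')(P) = Add(3, Mul(Rational(-3, 8), P)) (Function('m')(P) = Add(3, Mul(Rational(-1, 8), Add(Mul(2, P), P))) = Add(3, Mul(Rational(-1, 8), Mul(3, P))) = Add(3, Mul(Rational(-3, 8), P)))
Function('X')(u) = Add(3, Mul(3, Pow(Add(3, Mul(Rational(-3, 8), u)), -1))) (Function('X')(u) = Add(3, Mul(-1, Mul(-3, Pow(Add(3, Mul(Rational(-3, 8), u)), -1)))) = Add(3, Mul(3, Pow(Add(3, Mul(Rational(-3, 8), u)), -1))))
Add(-10, Mul(Function('X')(-4), Add(-3, 1))) = Add(-10, Mul(Mul(Pow(Add(-8, -4), -1), Add(-32, Mul(3, -4))), Add(-3, 1))) = Add(-10, Mul(Mul(Pow(-12, -1), Add(-32, -12)), -2)) = Add(-10, Mul(Mul(Rational(-1, 12), -44), -2)) = Add(-10, Mul(Rational(11, 3), -2)) = Add(-10, Rational(-22, 3)) = Rational(-52, 3)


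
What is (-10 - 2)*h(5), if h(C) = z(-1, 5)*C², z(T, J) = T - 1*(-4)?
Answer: -900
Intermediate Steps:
z(T, J) = 4 + T (z(T, J) = T + 4 = 4 + T)
h(C) = 3*C² (h(C) = (4 - 1)*C² = 3*C²)
(-10 - 2)*h(5) = (-10 - 2)*(3*5²) = -36*25 = -12*75 = -900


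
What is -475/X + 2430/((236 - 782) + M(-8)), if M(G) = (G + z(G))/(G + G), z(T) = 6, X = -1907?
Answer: -34997755/8327869 ≈ -4.2025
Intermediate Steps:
M(G) = (6 + G)/(2*G) (M(G) = (G + 6)/(G + G) = (6 + G)/((2*G)) = (6 + G)*(1/(2*G)) = (6 + G)/(2*G))
-475/X + 2430/((236 - 782) + M(-8)) = -475/(-1907) + 2430/((236 - 782) + (1/2)*(6 - 8)/(-8)) = -475*(-1/1907) + 2430/(-546 + (1/2)*(-1/8)*(-2)) = 475/1907 + 2430/(-546 + 1/8) = 475/1907 + 2430/(-4367/8) = 475/1907 + 2430*(-8/4367) = 475/1907 - 19440/4367 = -34997755/8327869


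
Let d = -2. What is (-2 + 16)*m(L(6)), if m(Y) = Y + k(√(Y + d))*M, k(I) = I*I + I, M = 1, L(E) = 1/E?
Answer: -70/3 + 7*I*√66/3 ≈ -23.333 + 18.956*I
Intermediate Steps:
k(I) = I + I² (k(I) = I² + I = I + I²)
m(Y) = Y + √(-2 + Y)*(1 + √(-2 + Y)) (m(Y) = Y + (√(Y - 2)*(1 + √(Y - 2)))*1 = Y + (√(-2 + Y)*(1 + √(-2 + Y)))*1 = Y + √(-2 + Y)*(1 + √(-2 + Y)))
(-2 + 16)*m(L(6)) = (-2 + 16)*(-2 + √(-2 + 1/6) + 2/6) = 14*(-2 + √(-2 + ⅙) + 2*(⅙)) = 14*(-2 + √(-11/6) + ⅓) = 14*(-2 + I*√66/6 + ⅓) = 14*(-5/3 + I*√66/6) = -70/3 + 7*I*√66/3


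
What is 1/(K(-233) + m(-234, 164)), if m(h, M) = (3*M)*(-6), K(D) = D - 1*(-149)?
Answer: -1/3036 ≈ -0.00032938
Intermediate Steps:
K(D) = 149 + D (K(D) = D + 149 = 149 + D)
m(h, M) = -18*M
1/(K(-233) + m(-234, 164)) = 1/((149 - 233) - 18*164) = 1/(-84 - 2952) = 1/(-3036) = -1/3036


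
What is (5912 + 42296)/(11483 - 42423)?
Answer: -12052/7735 ≈ -1.5581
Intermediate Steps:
(5912 + 42296)/(11483 - 42423) = 48208/(-30940) = 48208*(-1/30940) = -12052/7735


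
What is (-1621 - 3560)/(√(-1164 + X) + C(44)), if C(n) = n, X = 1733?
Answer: -227964/1367 + 5181*√569/1367 ≈ -76.355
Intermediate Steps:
(-1621 - 3560)/(√(-1164 + X) + C(44)) = (-1621 - 3560)/(√(-1164 + 1733) + 44) = -5181/(√569 + 44) = -5181/(44 + √569)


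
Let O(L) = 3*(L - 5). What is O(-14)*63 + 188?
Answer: -3403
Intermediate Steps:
O(L) = -15 + 3*L (O(L) = 3*(-5 + L) = -15 + 3*L)
O(-14)*63 + 188 = (-15 + 3*(-14))*63 + 188 = (-15 - 42)*63 + 188 = -57*63 + 188 = -3591 + 188 = -3403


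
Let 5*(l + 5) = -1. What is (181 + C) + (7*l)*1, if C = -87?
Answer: 288/5 ≈ 57.600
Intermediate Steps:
l = -26/5 (l = -5 + (1/5)*(-1) = -5 - 1/5 = -26/5 ≈ -5.2000)
(181 + C) + (7*l)*1 = (181 - 87) + (7*(-26/5))*1 = 94 - 182/5*1 = 94 - 182/5 = 288/5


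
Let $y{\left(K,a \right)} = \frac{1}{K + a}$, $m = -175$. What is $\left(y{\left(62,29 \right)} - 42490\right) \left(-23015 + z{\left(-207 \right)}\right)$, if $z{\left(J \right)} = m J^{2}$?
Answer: $\frac{29082897156510}{91} \approx 3.1959 \cdot 10^{11}$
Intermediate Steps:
$z{\left(J \right)} = - 175 J^{2}$
$\left(y{\left(62,29 \right)} - 42490\right) \left(-23015 + z{\left(-207 \right)}\right) = \left(\frac{1}{62 + 29} - 42490\right) \left(-23015 - 175 \left(-207\right)^{2}\right) = \left(\frac{1}{91} - 42490\right) \left(-23015 - 7498575\right) = \left(- \frac{3866589}{91}\right) \left(-7521590\right) = \frac{29082897156510}{91}$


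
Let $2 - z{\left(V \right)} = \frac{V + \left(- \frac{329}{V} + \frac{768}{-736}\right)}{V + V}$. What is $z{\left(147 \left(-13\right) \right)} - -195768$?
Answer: $\frac{2349071312810}{11999169} \approx 1.9577 \cdot 10^{5}$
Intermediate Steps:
$z{\left(V \right)} = 2 - \frac{- \frac{24}{23} + V - \frac{329}{V}}{2 V}$ ($z{\left(V \right)} = 2 - \frac{V + \left(- \frac{329}{V} + \frac{768}{-736}\right)}{V + V} = 2 - \frac{V + \left(- \frac{329}{V} + 768 \left(- \frac{1}{736}\right)\right)}{2 V} = 2 - \left(V - \left(\frac{24}{23} + \frac{329}{V}\right)\right) \frac{1}{2 V} = 2 - \left(- \frac{24}{23} + V - \frac{329}{V}\right) \frac{1}{2 V} = 2 - \frac{- \frac{24}{23} + V - \frac{329}{V}}{2 V}$)
$z{\left(147 \left(-13\right) \right)} - -195768 = \frac{7567 + 24 \cdot 147 \left(-13\right) + 69 \left(147 \left(-13\right)\right)^{2}}{46 \cdot 3651921} - -195768 = \frac{7567 + 24 \left(-1911\right) + 69 \left(-1911\right)^{2}}{46 \cdot 3651921} + 195768 = \frac{1}{46} \cdot \frac{1}{3651921} \left(7567 - 45864 + 69 \cdot 3651921\right) + 195768 = \frac{1}{46} \cdot \frac{1}{3651921} \left(7567 - 45864 + 251982549\right) + 195768 = \frac{1}{46} \cdot \frac{1}{3651921} \cdot 251944252 + 195768 = \frac{17996018}{11999169} + 195768 = \frac{2349071312810}{11999169}$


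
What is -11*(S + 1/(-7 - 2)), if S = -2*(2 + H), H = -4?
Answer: -385/9 ≈ -42.778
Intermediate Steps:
S = 4 (S = -2*(2 - 4) = -2*(-2) = 4)
-11*(S + 1/(-7 - 2)) = -11*(4 + 1/(-7 - 2)) = -11*(4 + 1/(-9)) = -11*(4 - ⅑) = -11*35/9 = -385/9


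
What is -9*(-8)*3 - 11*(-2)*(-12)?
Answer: -48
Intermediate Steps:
-9*(-8)*3 - 11*(-2)*(-12) = 72*3 + 22*(-12) = 216 - 264 = -48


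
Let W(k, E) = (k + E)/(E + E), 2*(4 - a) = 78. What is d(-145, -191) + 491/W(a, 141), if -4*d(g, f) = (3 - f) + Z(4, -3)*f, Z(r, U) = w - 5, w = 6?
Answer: 276765/212 ≈ 1305.5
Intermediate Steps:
Z(r, U) = 1 (Z(r, U) = 6 - 5 = 1)
d(g, f) = -3/4 (d(g, f) = -((3 - f) + 1*f)/4 = -((3 - f) + f)/4 = -1/4*3 = -3/4)
a = -35 (a = 4 - 1/2*78 = 4 - 39 = -35)
W(k, E) = (E + k)/(2*E) (W(k, E) = (E + k)/((2*E)) = (E + k)*(1/(2*E)) = (E + k)/(2*E))
d(-145, -191) + 491/W(a, 141) = -3/4 + 491/(((1/2)*(141 - 35)/141)) = -3/4 + 491/(((1/2)*(1/141)*106)) = -3/4 + 491/(53/141) = -3/4 + 491*(141/53) = -3/4 + 69231/53 = 276765/212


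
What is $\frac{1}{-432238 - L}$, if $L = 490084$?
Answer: $- \frac{1}{922322} \approx -1.0842 \cdot 10^{-6}$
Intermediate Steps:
$\frac{1}{-432238 - L} = \frac{1}{-432238 - 490084} = \frac{1}{-922322} = - \frac{1}{922322}$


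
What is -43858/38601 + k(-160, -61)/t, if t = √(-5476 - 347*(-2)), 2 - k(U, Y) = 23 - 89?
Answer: -43858/38601 - 34*I*√4782/2391 ≈ -1.1362 - 0.98334*I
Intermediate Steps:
k(U, Y) = 68 (k(U, Y) = 2 - (23 - 89) = 2 - 1*(-66) = 2 + 66 = 68)
t = I*√4782 (t = √(-5476 + 694) = √(-4782) = I*√4782 ≈ 69.152*I)
-43858/38601 + k(-160, -61)/t = -43858/38601 + 68/((I*√4782)) = -43858*1/38601 + 68*(-I*√4782/4782) = -43858/38601 - 34*I*√4782/2391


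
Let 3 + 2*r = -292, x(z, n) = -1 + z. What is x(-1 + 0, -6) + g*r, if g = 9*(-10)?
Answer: 13273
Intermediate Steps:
g = -90
r = -295/2 (r = -3/2 + (½)*(-292) = -3/2 - 146 = -295/2 ≈ -147.50)
x(-1 + 0, -6) + g*r = (-1 + (-1 + 0)) - 90*(-295/2) = (-1 - 1) + 13275 = -2 + 13275 = 13273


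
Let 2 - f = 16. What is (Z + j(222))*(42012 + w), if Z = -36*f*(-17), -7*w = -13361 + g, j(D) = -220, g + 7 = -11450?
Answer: -2802510776/7 ≈ -4.0036e+8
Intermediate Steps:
g = -11457 (g = -7 - 11450 = -11457)
f = -14 (f = 2 - 1*16 = 2 - 16 = -14)
w = 24818/7 (w = -(-13361 - 11457)/7 = -⅐*(-24818) = 24818/7 ≈ 3545.4)
Z = -8568 (Z = -36*(-14)*(-17) = 504*(-17) = -8568)
(Z + j(222))*(42012 + w) = (-8568 - 220)*(42012 + 24818/7) = -8788*318902/7 = -2802510776/7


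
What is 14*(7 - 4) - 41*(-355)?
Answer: 14597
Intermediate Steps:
14*(7 - 4) - 41*(-355) = 14*3 + 14555 = 42 + 14555 = 14597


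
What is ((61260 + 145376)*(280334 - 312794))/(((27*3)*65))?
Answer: -447160304/351 ≈ -1.2740e+6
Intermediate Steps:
((61260 + 145376)*(280334 - 312794))/(((27*3)*65)) = (206636*(-32460))/((81*65)) = -6707404560/5265 = -6707404560*1/5265 = -447160304/351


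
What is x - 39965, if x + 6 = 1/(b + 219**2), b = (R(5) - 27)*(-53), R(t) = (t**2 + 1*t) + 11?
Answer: -1887390648/47219 ≈ -39971.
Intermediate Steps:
R(t) = 11 + t + t**2 (R(t) = (t**2 + t) + 11 = (t + t**2) + 11 = 11 + t + t**2)
b = -742 (b = ((11 + 5 + 5**2) - 27)*(-53) = ((11 + 5 + 25) - 27)*(-53) = (41 - 27)*(-53) = 14*(-53) = -742)
x = -283313/47219 (x = -6 + 1/(-742 + 219**2) = -6 + 1/(-742 + 47961) = -6 + 1/47219 = -283313/47219 ≈ -6.0000)
x - 39965 = -283313/47219 - 39965 = -1887390648/47219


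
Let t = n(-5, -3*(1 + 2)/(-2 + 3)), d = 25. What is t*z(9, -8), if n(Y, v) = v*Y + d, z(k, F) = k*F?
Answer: -5040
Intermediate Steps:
z(k, F) = F*k
n(Y, v) = 25 + Y*v (n(Y, v) = v*Y + 25 = Y*v + 25 = 25 + Y*v)
t = 70 (t = 25 - (-15)*(1 + 2)/(-2 + 3) = 25 - (-15)*3/1 = 25 - (-15)*3*1 = 25 - (-15)*3 = 25 - 5*(-9) = 25 + 45 = 70)
t*z(9, -8) = 70*(-8*9) = 70*(-72) = -5040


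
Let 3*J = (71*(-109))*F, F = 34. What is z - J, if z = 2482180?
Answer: 7709666/3 ≈ 2.5699e+6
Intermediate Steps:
J = -263126/3 (J = ((71*(-109))*34)/3 = (-7739*34)/3 = (1/3)*(-263126) = -263126/3 ≈ -87709.)
z - J = 2482180 - 1*(-263126/3) = 2482180 + 263126/3 = 7709666/3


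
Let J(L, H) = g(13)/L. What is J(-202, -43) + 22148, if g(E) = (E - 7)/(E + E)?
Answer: 58160645/2626 ≈ 22148.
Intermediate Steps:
g(E) = (-7 + E)/(2*E) (g(E) = (-7 + E)/((2*E)) = (-7 + E)*(1/(2*E)) = (-7 + E)/(2*E))
J(L, H) = 3/(13*L) (J(L, H) = ((½)*(-7 + 13)/13)/L = ((½)*(1/13)*6)/L = 3/(13*L))
J(-202, -43) + 22148 = (3/13)/(-202) + 22148 = (3/13)*(-1/202) + 22148 = -3/2626 + 22148 = 58160645/2626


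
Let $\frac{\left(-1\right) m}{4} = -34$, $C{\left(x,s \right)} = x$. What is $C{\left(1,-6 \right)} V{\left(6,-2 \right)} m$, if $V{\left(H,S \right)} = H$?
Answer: $816$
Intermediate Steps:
$m = 136$ ($m = \left(-4\right) \left(-34\right) = 136$)
$C{\left(1,-6 \right)} V{\left(6,-2 \right)} m = 1 \cdot 6 \cdot 136 = 6 \cdot 136 = 816$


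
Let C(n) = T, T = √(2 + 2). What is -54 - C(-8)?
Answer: -56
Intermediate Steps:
T = 2 (T = √4 = 2)
C(n) = 2
-54 - C(-8) = -54 - 1*2 = -54 - 2 = -56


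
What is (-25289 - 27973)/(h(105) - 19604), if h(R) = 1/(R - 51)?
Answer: 2876148/1058615 ≈ 2.7169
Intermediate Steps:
h(R) = 1/(-51 + R)
(-25289 - 27973)/(h(105) - 19604) = (-25289 - 27973)/(1/(-51 + 105) - 19604) = -53262/(1/54 - 19604) = -53262/(-1058615/54) = -53262*(-54/1058615) = 2876148/1058615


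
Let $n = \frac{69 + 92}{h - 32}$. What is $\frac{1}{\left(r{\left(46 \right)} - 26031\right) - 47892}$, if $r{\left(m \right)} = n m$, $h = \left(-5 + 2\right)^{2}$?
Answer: $- \frac{1}{74245} \approx -1.3469 \cdot 10^{-5}$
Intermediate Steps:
$h = 9$ ($h = \left(-3\right)^{2} = 9$)
$n = -7$ ($n = \frac{69 + 92}{9 - 32} = \frac{161}{-23} = 161 \left(- \frac{1}{23}\right) = -7$)
$r{\left(m \right)} = - 7 m$
$\frac{1}{\left(r{\left(46 \right)} - 26031\right) - 47892} = \frac{1}{\left(\left(-7\right) 46 - 26031\right) - 47892} = \frac{1}{\left(-322 - 26031\right) - 47892} = \frac{1}{-26353 - 47892} = \frac{1}{-74245} = - \frac{1}{74245}$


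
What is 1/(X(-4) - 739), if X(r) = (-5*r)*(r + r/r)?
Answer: -1/799 ≈ -0.0012516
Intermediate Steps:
X(r) = -5*r*(1 + r) (X(r) = (-5*r)*(r + 1) = (-5*r)*(1 + r) = -5*r*(1 + r))
1/(X(-4) - 739) = 1/(-5*(-4)*(1 - 4) - 739) = 1/(-5*(-4)*(-3) - 739) = 1/(-60 - 739) = 1/(-799) = -1/799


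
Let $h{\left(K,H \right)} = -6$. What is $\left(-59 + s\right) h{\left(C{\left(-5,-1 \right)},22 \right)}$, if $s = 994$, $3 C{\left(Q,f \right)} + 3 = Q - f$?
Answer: $-5610$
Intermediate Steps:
$C{\left(Q,f \right)} = -1 - \frac{f}{3} + \frac{Q}{3}$ ($C{\left(Q,f \right)} = -1 + \frac{Q - f}{3} = -1 + \left(- \frac{f}{3} + \frac{Q}{3}\right) = -1 - \frac{f}{3} + \frac{Q}{3}$)
$\left(-59 + s\right) h{\left(C{\left(-5,-1 \right)},22 \right)} = \left(-59 + 994\right) \left(-6\right) = 935 \left(-6\right) = -5610$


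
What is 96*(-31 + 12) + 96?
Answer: -1728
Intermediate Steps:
96*(-31 + 12) + 96 = 96*(-19) + 96 = -1824 + 96 = -1728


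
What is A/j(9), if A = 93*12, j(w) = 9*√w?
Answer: 124/3 ≈ 41.333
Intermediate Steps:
A = 1116
A/j(9) = 1116/((9*√9)) = 1116/((9*3)) = 1116/27 = 1116*(1/27) = 124/3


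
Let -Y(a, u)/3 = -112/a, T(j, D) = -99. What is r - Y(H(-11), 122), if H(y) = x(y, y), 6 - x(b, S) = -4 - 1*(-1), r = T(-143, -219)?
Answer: -409/3 ≈ -136.33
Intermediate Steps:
r = -99
x(b, S) = 9 (x(b, S) = 6 - (-4 - 1*(-1)) = 6 - (-4 + 1) = 6 - 1*(-3) = 6 + 3 = 9)
H(y) = 9
Y(a, u) = 336/a (Y(a, u) = -(-336)/a = 336/a)
r - Y(H(-11), 122) = -99 - 336/9 = -99 - 1*112/3 = -99 - 112/3 = -409/3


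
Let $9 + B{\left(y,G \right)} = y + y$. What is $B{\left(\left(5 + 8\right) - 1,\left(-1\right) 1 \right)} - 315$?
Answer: $-300$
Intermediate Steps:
$B{\left(y,G \right)} = -9 + 2 y$ ($B{\left(y,G \right)} = -9 + \left(y + y\right) = -9 + 2 y$)
$B{\left(\left(5 + 8\right) - 1,\left(-1\right) 1 \right)} - 315 = \left(-9 + 2 \left(\left(5 + 8\right) - 1\right)\right) - 315 = \left(-9 + 2 \left(13 - 1\right)\right) - 315 = \left(-9 + 2 \cdot 12\right) - 315 = \left(-9 + 24\right) - 315 = 15 - 315 = -300$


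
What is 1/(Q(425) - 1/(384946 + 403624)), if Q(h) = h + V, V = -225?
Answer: 788570/157713999 ≈ 0.0050000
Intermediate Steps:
Q(h) = -225 + h (Q(h) = h - 225 = -225 + h)
1/(Q(425) - 1/(384946 + 403624)) = 1/((-225 + 425) - 1/(384946 + 403624)) = 1/(200 - 1/788570) = 1/(157713999/788570) = 788570/157713999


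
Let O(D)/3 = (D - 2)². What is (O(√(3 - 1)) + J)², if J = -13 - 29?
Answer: 864 + 576*√2 ≈ 1678.6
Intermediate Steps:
O(D) = 3*(-2 + D)² (O(D) = 3*(D - 2)² = 3*(-2 + D)²)
J = -42
(O(√(3 - 1)) + J)² = (3*(-2 + √(3 - 1))² - 42)² = (3*(-2 + √2)² - 42)² = (-42 + 3*(-2 + √2)²)²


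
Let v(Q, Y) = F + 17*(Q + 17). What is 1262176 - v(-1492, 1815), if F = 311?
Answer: 1286940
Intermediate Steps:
v(Q, Y) = 600 + 17*Q (v(Q, Y) = 311 + 17*(Q + 17) = 311 + 17*(17 + Q) = 311 + (289 + 17*Q) = 600 + 17*Q)
1262176 - v(-1492, 1815) = 1262176 - (600 + 17*(-1492)) = 1262176 - (600 - 25364) = 1262176 - 1*(-24764) = 1262176 + 24764 = 1286940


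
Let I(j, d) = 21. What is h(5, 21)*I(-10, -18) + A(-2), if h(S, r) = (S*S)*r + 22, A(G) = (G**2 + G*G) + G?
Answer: 11493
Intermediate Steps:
A(G) = G + 2*G**2 (A(G) = (G**2 + G**2) + G = 2*G**2 + G = G + 2*G**2)
h(S, r) = 22 + r*S**2 (h(S, r) = S**2*r + 22 = r*S**2 + 22 = 22 + r*S**2)
h(5, 21)*I(-10, -18) + A(-2) = (22 + 21*5**2)*21 - 2*(1 + 2*(-2)) = (22 + 21*25)*21 - 2*(1 - 4) = (22 + 525)*21 - 2*(-3) = 547*21 + 6 = 11487 + 6 = 11493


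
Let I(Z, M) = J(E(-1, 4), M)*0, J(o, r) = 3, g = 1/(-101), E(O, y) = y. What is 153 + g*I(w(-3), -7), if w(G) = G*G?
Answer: 153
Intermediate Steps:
g = -1/101 ≈ -0.0099010
w(G) = G**2
I(Z, M) = 0 (I(Z, M) = 3*0 = 0)
153 + g*I(w(-3), -7) = 153 - 1/101*0 = 153 + 0 = 153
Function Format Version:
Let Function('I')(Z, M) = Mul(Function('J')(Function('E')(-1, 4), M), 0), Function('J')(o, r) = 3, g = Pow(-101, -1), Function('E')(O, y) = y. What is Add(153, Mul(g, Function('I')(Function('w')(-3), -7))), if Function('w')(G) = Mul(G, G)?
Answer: 153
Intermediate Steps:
g = Rational(-1, 101) ≈ -0.0099010
Function('w')(G) = Pow(G, 2)
Function('I')(Z, M) = 0 (Function('I')(Z, M) = Mul(3, 0) = 0)
Add(153, Mul(g, Function('I')(Function('w')(-3), -7))) = Add(153, Mul(Rational(-1, 101), 0)) = Add(153, 0) = 153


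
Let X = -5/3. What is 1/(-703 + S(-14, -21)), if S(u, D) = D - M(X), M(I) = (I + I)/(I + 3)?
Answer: -2/1443 ≈ -0.0013860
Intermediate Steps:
X = -5/3 (X = -5*1/3 = -5/3 ≈ -1.6667)
M(I) = 2*I/(3 + I) (M(I) = (2*I)/(3 + I) = 2*I/(3 + I))
S(u, D) = 5/2 + D (S(u, D) = D - 2*(-5)/(3*(3 - 5/3)) = D - 2*(-5)/(3*4/3) = D - 2*(-5)*3/(3*4) = D - 1*(-5/2) = D + 5/2 = 5/2 + D)
1/(-703 + S(-14, -21)) = 1/(-703 + (5/2 - 21)) = 1/(-703 - 37/2) = 1/(-1443/2) = -2/1443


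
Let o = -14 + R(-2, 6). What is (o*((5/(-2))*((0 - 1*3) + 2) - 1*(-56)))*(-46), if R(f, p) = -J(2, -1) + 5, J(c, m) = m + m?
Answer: 18837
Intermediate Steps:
J(c, m) = 2*m
R(f, p) = 7 (R(f, p) = -2*(-1) + 5 = -1*(-2) + 5 = 2 + 5 = 7)
o = -7 (o = -14 + 7 = -7)
(o*((5/(-2))*((0 - 1*3) + 2) - 1*(-56)))*(-46) = -7*((5/(-2))*((0 - 1*3) + 2) - 1*(-56))*(-46) = -7*((5*(-½))*((0 - 3) + 2) + 56)*(-46) = -7*(-5*(-3 + 2)/2 + 56)*(-46) = -7*(-5/2*(-1) + 56)*(-46) = -7*(5/2 + 56)*(-46) = -7*117/2*(-46) = -819/2*(-46) = 18837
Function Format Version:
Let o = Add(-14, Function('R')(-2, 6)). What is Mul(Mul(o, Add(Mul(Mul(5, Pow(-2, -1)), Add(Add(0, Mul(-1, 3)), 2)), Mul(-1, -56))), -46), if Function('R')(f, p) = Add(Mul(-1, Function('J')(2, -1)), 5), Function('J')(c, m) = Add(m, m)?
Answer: 18837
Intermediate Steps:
Function('J')(c, m) = Mul(2, m)
Function('R')(f, p) = 7 (Function('R')(f, p) = Add(Mul(-1, Mul(2, -1)), 5) = Add(Mul(-1, -2), 5) = Add(2, 5) = 7)
o = -7 (o = Add(-14, 7) = -7)
Mul(Mul(o, Add(Mul(Mul(5, Pow(-2, -1)), Add(Add(0, Mul(-1, 3)), 2)), Mul(-1, -56))), -46) = Mul(Mul(-7, Add(Mul(Mul(5, Pow(-2, -1)), Add(Add(0, Mul(-1, 3)), 2)), Mul(-1, -56))), -46) = Mul(Mul(-7, Add(Mul(Mul(5, Rational(-1, 2)), Add(Add(0, -3), 2)), 56)), -46) = Mul(Mul(-7, Add(Mul(Rational(-5, 2), Add(-3, 2)), 56)), -46) = Mul(Mul(-7, Add(Mul(Rational(-5, 2), -1), 56)), -46) = Mul(Mul(-7, Add(Rational(5, 2), 56)), -46) = Mul(Mul(-7, Rational(117, 2)), -46) = Mul(Rational(-819, 2), -46) = 18837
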